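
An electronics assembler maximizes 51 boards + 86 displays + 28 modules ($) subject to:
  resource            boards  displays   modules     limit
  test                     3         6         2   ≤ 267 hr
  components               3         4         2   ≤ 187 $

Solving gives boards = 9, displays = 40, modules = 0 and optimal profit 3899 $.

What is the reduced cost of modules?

-6

Both test and components are binding at x*.
Dual feasibility on the basic columns requires 3·y_test + 3·y_components = 51, 6·y_test + 4·y_components = 86.
This yields shadow prices y_test = 9, y_components = 8.
Reduced cost of modules: c₃ − yᵀa₃ = 28 − (9·2 + 8·2) = 28 − 34 = -6.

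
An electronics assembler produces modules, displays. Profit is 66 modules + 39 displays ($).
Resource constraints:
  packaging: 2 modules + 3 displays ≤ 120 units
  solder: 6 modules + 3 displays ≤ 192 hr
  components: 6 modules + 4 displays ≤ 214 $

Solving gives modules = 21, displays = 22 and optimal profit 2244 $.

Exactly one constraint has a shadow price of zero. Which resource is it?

packaging

packaging: 108/120 (slack 12)
solder: 192/192 (binding)
components: 214/214 (binding)
By complementary slackness, a constraint with positive slack has shadow price 0 → packaging.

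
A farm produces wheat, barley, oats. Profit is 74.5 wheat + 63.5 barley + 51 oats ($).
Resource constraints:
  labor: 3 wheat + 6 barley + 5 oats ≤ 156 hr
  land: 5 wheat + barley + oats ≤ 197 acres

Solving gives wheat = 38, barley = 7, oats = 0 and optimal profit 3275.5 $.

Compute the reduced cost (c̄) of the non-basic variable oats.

At the optimum: labor uses 156 of 156 (binding); land uses 197 of 197 (binding).
Dual feasibility on the basic columns requires 3·y_labor + 5·y_land = 74.5, 6·y_labor + 1·y_land = 63.5.
This yields shadow prices y_labor = 9, y_land = 9.5.
Reduced cost of oats: c₃ − yᵀa₃ = 51 − (9·5 + 9.5·1) = 51 − 54.5 = -3.5.

-3.5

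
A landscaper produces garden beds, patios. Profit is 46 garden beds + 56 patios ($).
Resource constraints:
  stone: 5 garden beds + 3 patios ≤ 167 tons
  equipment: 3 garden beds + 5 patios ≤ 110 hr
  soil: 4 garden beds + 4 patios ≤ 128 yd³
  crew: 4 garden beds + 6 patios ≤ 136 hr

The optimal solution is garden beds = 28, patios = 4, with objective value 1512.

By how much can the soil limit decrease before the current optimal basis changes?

Binding constraints: soil, crew. The basis is B = [[4,4],[4,6]] with det 8.
Per unit decrease in soil, x* moves by d = (-0.75, 0.5).
The basis stays optimal until equipment becomes binding; allowable decrease = 24 yd³.

24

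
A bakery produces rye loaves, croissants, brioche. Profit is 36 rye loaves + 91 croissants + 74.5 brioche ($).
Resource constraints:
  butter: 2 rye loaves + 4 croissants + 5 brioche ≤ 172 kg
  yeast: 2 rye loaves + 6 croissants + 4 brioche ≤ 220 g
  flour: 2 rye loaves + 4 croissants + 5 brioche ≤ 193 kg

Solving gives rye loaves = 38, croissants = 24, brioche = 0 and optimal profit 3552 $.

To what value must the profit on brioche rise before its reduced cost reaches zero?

Binding: butter and yeast. Non-binding: flour (21 unused).
Since flour is not tight, its dual is 0.
Dual feasibility on the basic columns requires 2·y_butter + 2·y_yeast = 36, 4·y_butter + 6·y_yeast = 91.
This yields shadow prices y_butter = 8.5, y_yeast = 9.5.
brioche enters the basis when its profit ≥ yᵀa₃ = 8.5·5 + 9.5·4 = 80.5.

80.5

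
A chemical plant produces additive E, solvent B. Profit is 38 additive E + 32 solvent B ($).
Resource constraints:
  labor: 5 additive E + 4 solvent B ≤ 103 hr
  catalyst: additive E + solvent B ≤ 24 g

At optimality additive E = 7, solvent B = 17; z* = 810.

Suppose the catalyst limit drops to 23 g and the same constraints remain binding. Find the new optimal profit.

At the optimum: labor uses 103 of 103 (binding); catalyst uses 24 of 24 (binding).
From A_Bᵀ y = c: 5·y_labor + 1·y_catalyst = 38; 4·y_labor + 1·y_catalyst = 32.
This yields shadow prices y_labor = 6, y_catalyst = 8.
Δz = y_catalyst·Δb = 8 × (-1) = -8, so new z* = 810 − 8 = 802.

802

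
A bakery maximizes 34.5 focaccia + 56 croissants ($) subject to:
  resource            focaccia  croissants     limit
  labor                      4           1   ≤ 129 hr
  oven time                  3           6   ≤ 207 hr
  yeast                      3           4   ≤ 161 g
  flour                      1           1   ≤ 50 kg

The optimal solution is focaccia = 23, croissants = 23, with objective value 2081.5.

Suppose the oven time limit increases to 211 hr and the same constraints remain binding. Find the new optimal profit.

2101.5

Binding: oven time and yeast. Non-binding: labor (14 unused), flour (4 unused).
Slack constraints have shadow price 0 (complementary slackness).
The binding rows give the dual system: 3·y_oven time + 3·y_yeast = 34.5 and 6·y_oven time + 4·y_yeast = 56.
Solving: y_oven time = 5, y_yeast = 6.5.
Δz = y_oven time·Δb = 5 × (4) = 20, so new z* = 2081.5 + 20 = 2101.5.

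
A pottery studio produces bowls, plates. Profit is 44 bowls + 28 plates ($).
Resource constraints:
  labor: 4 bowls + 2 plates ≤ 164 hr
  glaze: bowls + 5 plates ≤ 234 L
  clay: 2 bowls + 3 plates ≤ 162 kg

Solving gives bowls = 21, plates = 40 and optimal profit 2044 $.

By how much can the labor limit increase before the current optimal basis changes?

Binding constraints: labor, clay. The basis is B = [[4,2],[2,3]] with det 8.
Per unit increase in labor, x* moves by d = (0.375, -0.25).
The basis stays optimal until plates reaches 0; allowable increase = 160 hr.

160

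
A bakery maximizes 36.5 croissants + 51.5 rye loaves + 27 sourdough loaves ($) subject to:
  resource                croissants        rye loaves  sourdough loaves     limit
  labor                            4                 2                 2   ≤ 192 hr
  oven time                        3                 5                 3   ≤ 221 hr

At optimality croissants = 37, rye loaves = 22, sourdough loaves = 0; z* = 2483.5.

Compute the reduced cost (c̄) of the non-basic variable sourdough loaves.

Both labor and oven time are binding at x*.
The binding rows give the dual system: 4·y_labor + 3·y_oven time = 36.5 and 2·y_labor + 5·y_oven time = 51.5.
Solving: y_labor = 2, y_oven time = 9.5.
Reduced cost of sourdough loaves: c₃ − yᵀa₃ = 27 − (2·2 + 9.5·3) = 27 − 32.5 = -5.5.

-5.5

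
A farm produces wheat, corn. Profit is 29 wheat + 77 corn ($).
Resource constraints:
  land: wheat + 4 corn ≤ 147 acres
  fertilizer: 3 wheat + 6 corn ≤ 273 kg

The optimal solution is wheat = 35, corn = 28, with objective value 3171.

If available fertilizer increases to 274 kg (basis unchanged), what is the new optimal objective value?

3177.5

Both land and fertilizer are binding at x*.
From A_Bᵀ y = c: 1·y_land + 3·y_fertilizer = 29; 4·y_land + 6·y_fertilizer = 77.
→ y_land = 9.5 and y_fertilizer = 6.5.
Δz = y_fertilizer·Δb = 6.5 × (1) = 6.5, so new z* = 3171 + 6.5 = 3177.5.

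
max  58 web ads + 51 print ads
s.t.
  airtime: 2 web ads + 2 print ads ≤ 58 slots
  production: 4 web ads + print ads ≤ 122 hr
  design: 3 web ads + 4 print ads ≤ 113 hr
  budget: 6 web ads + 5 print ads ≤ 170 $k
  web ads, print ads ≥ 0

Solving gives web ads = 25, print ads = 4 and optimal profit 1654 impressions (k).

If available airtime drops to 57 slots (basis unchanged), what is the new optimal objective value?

At the optimum: airtime uses 58 of 58 (binding); production uses 104 of 122 (slack = 18); design uses 91 of 113 (slack = 22); budget uses 170 of 170 (binding).
Since production, design are not tight, their duals are 0.
The binding rows give the dual system: 2·y_airtime + 6·y_budget = 58 and 2·y_airtime + 5·y_budget = 51.
Solving: y_airtime = 8, y_budget = 7.
Δz = y_airtime·Δb = 8 × (-1) = -8, so new z* = 1654 − 8 = 1646.

1646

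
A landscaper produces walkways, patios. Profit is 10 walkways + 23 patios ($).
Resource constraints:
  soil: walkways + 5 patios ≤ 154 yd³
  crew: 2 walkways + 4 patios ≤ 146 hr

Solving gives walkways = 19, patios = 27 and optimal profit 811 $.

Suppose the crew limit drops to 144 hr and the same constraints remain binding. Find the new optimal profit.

At the optimum: soil uses 154 of 154 (binding); crew uses 146 of 146 (binding).
The binding rows give the dual system: 1·y_soil + 2·y_crew = 10 and 5·y_soil + 4·y_crew = 23.
Solving: y_soil = 1, y_crew = 4.5.
Δz = y_crew·Δb = 4.5 × (-2) = -9, so new z* = 811 − 9 = 802.

802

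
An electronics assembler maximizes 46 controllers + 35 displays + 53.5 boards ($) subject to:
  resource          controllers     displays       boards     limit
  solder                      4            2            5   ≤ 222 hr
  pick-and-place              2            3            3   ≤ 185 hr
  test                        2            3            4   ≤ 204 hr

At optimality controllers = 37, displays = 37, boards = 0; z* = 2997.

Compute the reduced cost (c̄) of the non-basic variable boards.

Binding: solder and pick-and-place. Non-binding: test (19 unused).
Slack constraints have shadow price 0 (complementary slackness).
From A_Bᵀ y = c: 4·y_solder + 2·y_pick-and-place = 46; 2·y_solder + 3·y_pick-and-place = 35.
→ y_solder = 8.5 and y_pick-and-place = 6.
Reduced cost of boards: c₃ − yᵀa₃ = 53.5 − (8.5·5 + 6·3) = 53.5 − 60.5 = -7.

-7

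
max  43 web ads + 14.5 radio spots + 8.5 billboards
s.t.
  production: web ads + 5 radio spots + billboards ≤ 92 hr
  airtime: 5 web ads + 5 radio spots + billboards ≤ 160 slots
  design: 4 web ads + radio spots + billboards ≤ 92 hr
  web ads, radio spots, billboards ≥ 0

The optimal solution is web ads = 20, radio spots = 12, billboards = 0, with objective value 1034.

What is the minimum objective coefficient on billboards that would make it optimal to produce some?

10.5

Binding: airtime and design. Non-binding: production (12 unused).
Slack constraints have shadow price 0 (complementary slackness).
From A_Bᵀ y = c: 5·y_airtime + 4·y_design = 43; 5·y_airtime + 1·y_design = 14.5.
→ y_airtime = 1 and y_design = 9.5.
billboards enters the basis when its profit ≥ yᵀa₃ = 1·1 + 9.5·1 = 10.5.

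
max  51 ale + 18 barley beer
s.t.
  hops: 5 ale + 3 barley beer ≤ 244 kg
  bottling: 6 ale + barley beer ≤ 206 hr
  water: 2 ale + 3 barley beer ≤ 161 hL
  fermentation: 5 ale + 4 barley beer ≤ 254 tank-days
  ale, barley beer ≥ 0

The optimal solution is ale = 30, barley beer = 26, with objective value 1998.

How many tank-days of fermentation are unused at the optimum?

fermentation used = 5·30 + 4·26 = 254; slack = 254 − 254 = 0.

0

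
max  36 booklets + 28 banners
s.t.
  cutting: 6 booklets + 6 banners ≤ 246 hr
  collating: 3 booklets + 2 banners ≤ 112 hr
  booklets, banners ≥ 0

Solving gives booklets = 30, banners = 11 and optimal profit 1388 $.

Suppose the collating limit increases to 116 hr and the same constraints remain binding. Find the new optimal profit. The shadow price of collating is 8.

1420

Δb = 4, so new z* = 1388 + (8)·(4) = 1388 + 32 = 1420.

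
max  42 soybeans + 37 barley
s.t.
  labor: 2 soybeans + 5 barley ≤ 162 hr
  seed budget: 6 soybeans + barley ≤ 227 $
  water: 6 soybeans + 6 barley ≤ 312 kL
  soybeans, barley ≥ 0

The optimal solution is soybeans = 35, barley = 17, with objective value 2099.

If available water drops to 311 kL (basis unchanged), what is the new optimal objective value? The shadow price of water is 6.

2093

Δb = -1, so new z* = 2099 + (6)·(-1) = 2099 − 6 = 2093.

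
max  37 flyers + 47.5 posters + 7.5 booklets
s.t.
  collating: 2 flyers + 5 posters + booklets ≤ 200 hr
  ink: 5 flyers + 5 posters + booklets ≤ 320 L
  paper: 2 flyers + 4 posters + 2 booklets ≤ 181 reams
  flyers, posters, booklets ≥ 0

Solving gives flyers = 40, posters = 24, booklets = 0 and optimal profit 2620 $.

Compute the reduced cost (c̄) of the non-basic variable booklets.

Binding: collating and ink. Non-binding: paper (5 unused).
Slack constraints have shadow price 0 (complementary slackness).
Dual feasibility on the basic columns requires 2·y_collating + 5·y_ink = 37, 5·y_collating + 5·y_ink = 47.5.
This yields shadow prices y_collating = 3.5, y_ink = 6.
Reduced cost of booklets: c₃ − yᵀa₃ = 7.5 − (3.5·1 + 6·1) = 7.5 − 9.5 = -2.

-2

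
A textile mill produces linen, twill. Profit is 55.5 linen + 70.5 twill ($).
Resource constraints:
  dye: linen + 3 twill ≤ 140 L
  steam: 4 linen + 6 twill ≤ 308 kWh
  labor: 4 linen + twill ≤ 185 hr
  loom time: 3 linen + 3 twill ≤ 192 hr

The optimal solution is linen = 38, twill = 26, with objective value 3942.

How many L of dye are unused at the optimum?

dye used = 1·38 + 3·26 = 116; slack = 140 − 116 = 24.

24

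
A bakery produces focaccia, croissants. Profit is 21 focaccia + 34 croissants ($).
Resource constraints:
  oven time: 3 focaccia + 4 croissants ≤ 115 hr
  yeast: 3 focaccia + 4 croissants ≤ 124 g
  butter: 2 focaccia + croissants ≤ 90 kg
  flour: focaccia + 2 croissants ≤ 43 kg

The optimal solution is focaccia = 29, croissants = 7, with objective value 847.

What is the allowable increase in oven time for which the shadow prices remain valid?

Binding constraints: oven time, flour. The basis is B = [[3,4],[1,2]] with det 2.
Per unit increase in oven time, x* moves by d = (1, -0.5).
The basis stays optimal until yeast becomes binding; allowable increase = 9 hr.

9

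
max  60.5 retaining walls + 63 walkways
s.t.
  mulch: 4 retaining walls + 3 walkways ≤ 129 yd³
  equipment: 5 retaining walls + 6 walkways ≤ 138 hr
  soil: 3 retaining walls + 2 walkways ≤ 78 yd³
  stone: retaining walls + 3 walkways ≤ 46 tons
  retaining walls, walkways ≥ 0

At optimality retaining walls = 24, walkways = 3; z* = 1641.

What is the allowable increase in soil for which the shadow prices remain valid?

Binding constraints: equipment, soil. The basis is B = [[5,6],[3,2]] with det -8.
Per unit increase in soil, x* moves by d = (0.75, -0.625).
The basis stays optimal until walkways reaches 0; allowable increase = 4.8 yd³.

4.8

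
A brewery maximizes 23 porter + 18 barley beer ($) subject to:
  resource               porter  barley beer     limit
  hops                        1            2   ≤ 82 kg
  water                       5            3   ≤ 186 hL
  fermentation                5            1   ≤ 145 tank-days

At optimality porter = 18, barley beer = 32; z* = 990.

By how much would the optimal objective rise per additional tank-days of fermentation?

Binding: hops and water. Non-binding: fermentation (23 unused).
Since fermentation is not tight, its dual is 0.
Dual feasibility on the basic columns requires 1·y_hops + 5·y_water = 23, 2·y_hops + 3·y_water = 18.
Solving: y_hops = 3, y_water = 4.
Shadow price of fermentation = 0.

0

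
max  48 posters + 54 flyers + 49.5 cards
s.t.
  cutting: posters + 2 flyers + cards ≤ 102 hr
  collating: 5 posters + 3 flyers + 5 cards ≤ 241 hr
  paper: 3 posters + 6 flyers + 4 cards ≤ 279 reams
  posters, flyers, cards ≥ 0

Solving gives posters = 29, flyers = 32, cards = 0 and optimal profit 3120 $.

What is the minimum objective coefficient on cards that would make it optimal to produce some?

54

Check each constraint at x*: cutting 93/102 (slack 9); collating 241/241 (tight); paper 279/279 (tight).
Slack constraints have shadow price 0 (complementary slackness).
The binding rows give the dual system: 5·y_collating + 3·y_paper = 48 and 3·y_collating + 6·y_paper = 54.
→ y_collating = 6 and y_paper = 6.
cards enters the basis when its profit ≥ yᵀa₃ = 6·5 + 6·4 = 54.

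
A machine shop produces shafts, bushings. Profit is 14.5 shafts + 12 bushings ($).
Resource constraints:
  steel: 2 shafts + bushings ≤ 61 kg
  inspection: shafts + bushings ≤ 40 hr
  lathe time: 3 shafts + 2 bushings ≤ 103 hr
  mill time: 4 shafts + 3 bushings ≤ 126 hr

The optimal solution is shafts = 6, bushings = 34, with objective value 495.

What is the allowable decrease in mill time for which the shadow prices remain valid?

Binding constraints: inspection, mill time. The basis is B = [[1,1],[4,3]] with det -1.
Per unit decrease in mill time, x* moves by d = (-1, 1).
The basis stays optimal until shafts reaches 0; allowable decrease = 6 hr.

6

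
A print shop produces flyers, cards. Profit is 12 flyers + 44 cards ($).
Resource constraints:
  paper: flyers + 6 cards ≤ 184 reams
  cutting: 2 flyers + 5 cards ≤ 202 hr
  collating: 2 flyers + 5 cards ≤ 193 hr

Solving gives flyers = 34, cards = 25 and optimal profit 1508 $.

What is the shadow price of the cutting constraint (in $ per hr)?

0

Check each constraint at x*: paper 184/184 (tight); cutting 193/202 (slack 9); collating 193/193 (tight).
Slack constraints have shadow price 0 (complementary slackness).
Dual feasibility on the basic columns requires 1·y_paper + 2·y_collating = 12, 6·y_paper + 5·y_collating = 44.
Solving: y_paper = 4, y_collating = 4.
Shadow price of cutting = 0.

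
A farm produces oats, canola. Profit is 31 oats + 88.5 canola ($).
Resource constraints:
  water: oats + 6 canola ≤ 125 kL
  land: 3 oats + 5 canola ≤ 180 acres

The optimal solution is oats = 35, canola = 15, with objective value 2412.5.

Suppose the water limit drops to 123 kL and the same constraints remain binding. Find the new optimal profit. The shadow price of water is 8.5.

Δb = -2, so new z* = 2412.5 + (8.5)·(-2) = 2412.5 − 17 = 2395.5.

2395.5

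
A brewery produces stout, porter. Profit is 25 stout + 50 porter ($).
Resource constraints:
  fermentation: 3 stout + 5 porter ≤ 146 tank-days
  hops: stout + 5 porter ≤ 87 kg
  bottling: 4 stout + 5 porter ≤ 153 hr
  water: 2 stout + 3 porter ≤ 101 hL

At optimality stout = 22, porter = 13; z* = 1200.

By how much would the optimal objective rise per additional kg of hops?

5

Check each constraint at x*: fermentation 131/146 (slack 15); hops 87/87 (tight); bottling 153/153 (tight); water 83/101 (slack 18).
Slack constraints have shadow price 0 (complementary slackness).
From A_Bᵀ y = c: 1·y_hops + 4·y_bottling = 25; 5·y_hops + 5·y_bottling = 50.
Solving: y_hops = 5, y_bottling = 5.
Shadow price of hops = 5.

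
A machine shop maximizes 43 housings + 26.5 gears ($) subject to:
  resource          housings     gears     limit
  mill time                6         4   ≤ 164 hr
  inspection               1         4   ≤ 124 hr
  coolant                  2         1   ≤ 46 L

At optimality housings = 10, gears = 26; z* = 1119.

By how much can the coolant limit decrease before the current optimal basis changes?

Binding constraints: mill time, coolant. The basis is B = [[6,4],[2,1]] with det -2.
Per unit decrease in coolant, x* moves by d = (-2, 3).
The basis stays optimal until inspection becomes binding; allowable decrease = 1 L.

1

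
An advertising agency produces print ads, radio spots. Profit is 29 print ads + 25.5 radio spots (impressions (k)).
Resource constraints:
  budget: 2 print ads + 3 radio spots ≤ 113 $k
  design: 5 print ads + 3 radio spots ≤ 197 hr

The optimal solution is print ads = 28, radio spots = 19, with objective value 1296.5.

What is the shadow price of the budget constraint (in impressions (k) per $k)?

At the optimum: budget uses 113 of 113 (binding); design uses 197 of 197 (binding).
The binding rows give the dual system: 2·y_budget + 5·y_design = 29 and 3·y_budget + 3·y_design = 25.5.
This yields shadow prices y_budget = 4.5, y_design = 4.
Shadow price of budget = 4.5.

4.5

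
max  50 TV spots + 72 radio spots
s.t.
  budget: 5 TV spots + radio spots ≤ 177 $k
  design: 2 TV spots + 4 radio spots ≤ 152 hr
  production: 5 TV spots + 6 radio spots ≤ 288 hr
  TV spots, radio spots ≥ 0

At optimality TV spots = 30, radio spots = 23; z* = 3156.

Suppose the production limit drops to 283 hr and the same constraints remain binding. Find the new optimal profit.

3121

Binding: design and production. Non-binding: budget (4 unused).
Slack constraints have shadow price 0 (complementary slackness).
Dual feasibility on the basic columns requires 2·y_design + 5·y_production = 50, 4·y_design + 6·y_production = 72.
→ y_design = 7.5 and y_production = 7.
Δz = y_production·Δb = 7 × (-5) = -35, so new z* = 3156 − 35 = 3121.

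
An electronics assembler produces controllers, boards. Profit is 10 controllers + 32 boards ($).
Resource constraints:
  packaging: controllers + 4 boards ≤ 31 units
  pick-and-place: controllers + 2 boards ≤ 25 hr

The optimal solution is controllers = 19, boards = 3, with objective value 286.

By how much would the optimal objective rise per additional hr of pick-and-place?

4

Both packaging and pick-and-place are binding at x*.
From A_Bᵀ y = c: 1·y_packaging + 1·y_pick-and-place = 10; 4·y_packaging + 2·y_pick-and-place = 32.
This yields shadow prices y_packaging = 6, y_pick-and-place = 4.
Shadow price of pick-and-place = 4.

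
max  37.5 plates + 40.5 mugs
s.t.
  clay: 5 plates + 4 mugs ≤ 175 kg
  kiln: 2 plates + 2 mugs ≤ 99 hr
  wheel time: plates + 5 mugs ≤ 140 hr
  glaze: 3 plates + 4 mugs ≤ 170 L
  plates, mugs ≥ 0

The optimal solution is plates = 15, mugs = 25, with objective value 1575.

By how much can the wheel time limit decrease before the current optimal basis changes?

105

Binding constraints: clay, wheel time. The basis is B = [[5,4],[1,5]] with det 21.
Per unit decrease in wheel time, x* moves by d = (0.1905, -0.2381).
The basis stays optimal until mugs reaches 0; allowable decrease = 105 hr.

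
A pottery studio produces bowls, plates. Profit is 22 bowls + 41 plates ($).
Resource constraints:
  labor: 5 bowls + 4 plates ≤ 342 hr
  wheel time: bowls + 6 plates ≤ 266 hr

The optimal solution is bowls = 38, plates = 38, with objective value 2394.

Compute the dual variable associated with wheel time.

4.5

At the optimum: labor uses 342 of 342 (binding); wheel time uses 266 of 266 (binding).
From A_Bᵀ y = c: 5·y_labor + 1·y_wheel time = 22; 4·y_labor + 6·y_wheel time = 41.
→ y_labor = 3.5 and y_wheel time = 4.5.
Shadow price of wheel time = 4.5.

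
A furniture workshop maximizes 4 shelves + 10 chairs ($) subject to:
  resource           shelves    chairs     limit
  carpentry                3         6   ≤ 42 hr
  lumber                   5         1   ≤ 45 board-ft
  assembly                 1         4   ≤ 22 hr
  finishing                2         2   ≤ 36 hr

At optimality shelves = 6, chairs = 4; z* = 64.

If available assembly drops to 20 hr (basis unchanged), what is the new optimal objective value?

At the optimum: carpentry uses 42 of 42 (binding); lumber uses 34 of 45 (slack = 11); assembly uses 22 of 22 (binding); finishing uses 20 of 36 (slack = 16).
By complementary slackness, y = 0 for the non-binding constraints.
Dual feasibility on the basic columns requires 3·y_carpentry + 1·y_assembly = 4, 6·y_carpentry + 4·y_assembly = 10.
→ y_carpentry = 1 and y_assembly = 1.
Δz = y_assembly·Δb = 1 × (-2) = -2, so new z* = 64 − 2 = 62.

62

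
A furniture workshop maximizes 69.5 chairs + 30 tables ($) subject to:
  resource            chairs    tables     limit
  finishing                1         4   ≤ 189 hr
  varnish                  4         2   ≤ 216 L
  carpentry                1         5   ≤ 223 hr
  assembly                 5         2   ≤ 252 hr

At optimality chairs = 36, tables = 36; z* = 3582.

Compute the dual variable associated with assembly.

At the optimum: finishing uses 180 of 189 (slack = 9); varnish uses 216 of 216 (binding); carpentry uses 216 of 223 (slack = 7); assembly uses 252 of 252 (binding).
Since finishing, carpentry are not tight, their duals are 0.
From A_Bᵀ y = c: 4·y_varnish + 5·y_assembly = 69.5; 2·y_varnish + 2·y_assembly = 30.
Solving: y_varnish = 5.5, y_assembly = 9.5.
Shadow price of assembly = 9.5.

9.5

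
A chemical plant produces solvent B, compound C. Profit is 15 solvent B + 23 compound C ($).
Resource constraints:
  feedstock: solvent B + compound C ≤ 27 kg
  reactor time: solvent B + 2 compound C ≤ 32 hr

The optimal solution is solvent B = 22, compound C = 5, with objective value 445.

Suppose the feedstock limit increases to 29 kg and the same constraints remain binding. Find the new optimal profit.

At the optimum: feedstock uses 27 of 27 (binding); reactor time uses 32 of 32 (binding).
From A_Bᵀ y = c: 1·y_feedstock + 1·y_reactor time = 15; 1·y_feedstock + 2·y_reactor time = 23.
→ y_feedstock = 7 and y_reactor time = 8.
Δz = y_feedstock·Δb = 7 × (2) = 14, so new z* = 445 + 14 = 459.

459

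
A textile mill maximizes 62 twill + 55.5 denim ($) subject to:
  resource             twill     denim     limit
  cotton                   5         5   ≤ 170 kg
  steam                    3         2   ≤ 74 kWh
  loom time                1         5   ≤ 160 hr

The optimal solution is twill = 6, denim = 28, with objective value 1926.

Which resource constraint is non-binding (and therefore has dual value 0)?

cotton: 170/170 (binding)
steam: 74/74 (binding)
loom time: 146/160 (slack 14)
By complementary slackness, a constraint with positive slack has shadow price 0 → loom time.

loom time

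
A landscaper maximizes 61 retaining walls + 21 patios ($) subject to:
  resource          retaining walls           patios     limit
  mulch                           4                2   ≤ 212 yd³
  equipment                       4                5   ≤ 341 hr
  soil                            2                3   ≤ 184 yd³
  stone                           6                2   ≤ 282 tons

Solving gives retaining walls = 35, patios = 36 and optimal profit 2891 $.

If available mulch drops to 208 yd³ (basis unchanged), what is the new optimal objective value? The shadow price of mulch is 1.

Δb = -4, so new z* = 2891 + (1)·(-4) = 2891 − 4 = 2887.

2887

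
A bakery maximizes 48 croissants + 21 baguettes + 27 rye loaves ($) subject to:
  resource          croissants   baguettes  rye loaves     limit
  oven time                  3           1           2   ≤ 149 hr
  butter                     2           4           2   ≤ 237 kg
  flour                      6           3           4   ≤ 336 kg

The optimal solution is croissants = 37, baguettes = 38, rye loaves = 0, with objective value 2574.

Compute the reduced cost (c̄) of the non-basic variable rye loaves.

At the optimum: oven time uses 149 of 149 (binding); butter uses 226 of 237 (slack = 11); flour uses 336 of 336 (binding).
Since butter is not tight, its dual is 0.
From A_Bᵀ y = c: 3·y_oven time + 6·y_flour = 48; 1·y_oven time + 3·y_flour = 21.
Solving: y_oven time = 6, y_flour = 5.
Reduced cost of rye loaves: c₃ − yᵀa₃ = 27 − (6·2 + 5·4) = 27 − 32 = -5.

-5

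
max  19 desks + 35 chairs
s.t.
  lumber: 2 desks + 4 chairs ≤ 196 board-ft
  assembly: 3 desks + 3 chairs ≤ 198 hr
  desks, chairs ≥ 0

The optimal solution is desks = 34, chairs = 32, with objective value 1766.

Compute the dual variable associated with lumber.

8

Both lumber and assembly are binding at x*.
The binding rows give the dual system: 2·y_lumber + 3·y_assembly = 19 and 4·y_lumber + 3·y_assembly = 35.
Solving: y_lumber = 8, y_assembly = 1.
Shadow price of lumber = 8.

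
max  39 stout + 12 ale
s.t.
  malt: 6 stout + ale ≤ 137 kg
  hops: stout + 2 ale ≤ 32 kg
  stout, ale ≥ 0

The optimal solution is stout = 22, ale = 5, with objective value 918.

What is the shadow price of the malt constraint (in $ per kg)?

6

At the optimum: malt uses 137 of 137 (binding); hops uses 32 of 32 (binding).
The binding rows give the dual system: 6·y_malt + 1·y_hops = 39 and 1·y_malt + 2·y_hops = 12.
→ y_malt = 6 and y_hops = 3.
Shadow price of malt = 6.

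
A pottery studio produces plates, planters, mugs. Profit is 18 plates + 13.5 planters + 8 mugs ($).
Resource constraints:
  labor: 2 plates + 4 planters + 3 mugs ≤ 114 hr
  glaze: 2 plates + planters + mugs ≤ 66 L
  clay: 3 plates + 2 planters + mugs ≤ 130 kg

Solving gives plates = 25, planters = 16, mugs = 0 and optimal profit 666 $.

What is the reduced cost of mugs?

-4

At the optimum: labor uses 114 of 114 (binding); glaze uses 66 of 66 (binding); clay uses 107 of 130 (slack = 23).
By complementary slackness, y = 0 for the non-binding constraint.
Dual feasibility on the basic columns requires 2·y_labor + 2·y_glaze = 18, 4·y_labor + 1·y_glaze = 13.5.
Solving: y_labor = 1.5, y_glaze = 7.5.
Reduced cost of mugs: c₃ − yᵀa₃ = 8 − (1.5·3 + 7.5·1) = 8 − 12 = -4.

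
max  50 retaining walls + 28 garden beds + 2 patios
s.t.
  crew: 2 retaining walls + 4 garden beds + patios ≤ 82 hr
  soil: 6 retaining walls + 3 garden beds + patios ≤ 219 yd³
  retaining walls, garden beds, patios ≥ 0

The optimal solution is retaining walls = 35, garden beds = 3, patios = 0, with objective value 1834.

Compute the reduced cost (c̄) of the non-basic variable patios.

-7

At the optimum: crew uses 82 of 82 (binding); soil uses 219 of 219 (binding).
From A_Bᵀ y = c: 2·y_crew + 6·y_soil = 50; 4·y_crew + 3·y_soil = 28.
This yields shadow prices y_crew = 1, y_soil = 8.
Reduced cost of patios: c₃ − yᵀa₃ = 2 − (1·1 + 8·1) = 2 − 9 = -7.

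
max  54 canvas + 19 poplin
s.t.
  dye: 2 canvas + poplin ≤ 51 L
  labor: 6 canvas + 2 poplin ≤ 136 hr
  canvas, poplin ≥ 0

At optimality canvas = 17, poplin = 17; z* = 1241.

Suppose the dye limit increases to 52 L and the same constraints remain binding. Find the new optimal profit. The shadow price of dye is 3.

1244

Δb = 1, so new z* = 1241 + (3)·(1) = 1241 + 3 = 1244.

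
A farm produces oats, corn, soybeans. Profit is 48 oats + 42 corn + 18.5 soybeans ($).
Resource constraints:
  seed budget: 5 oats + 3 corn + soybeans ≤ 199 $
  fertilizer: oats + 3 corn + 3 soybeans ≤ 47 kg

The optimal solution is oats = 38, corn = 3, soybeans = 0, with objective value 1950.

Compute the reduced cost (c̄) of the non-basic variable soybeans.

Check each constraint at x*: seed budget 199/199 (tight); fertilizer 47/47 (tight).
The binding rows give the dual system: 5·y_seed budget + 1·y_fertilizer = 48 and 3·y_seed budget + 3·y_fertilizer = 42.
→ y_seed budget = 8.5 and y_fertilizer = 5.5.
Reduced cost of soybeans: c₃ − yᵀa₃ = 18.5 − (8.5·1 + 5.5·3) = 18.5 − 25 = -6.5.

-6.5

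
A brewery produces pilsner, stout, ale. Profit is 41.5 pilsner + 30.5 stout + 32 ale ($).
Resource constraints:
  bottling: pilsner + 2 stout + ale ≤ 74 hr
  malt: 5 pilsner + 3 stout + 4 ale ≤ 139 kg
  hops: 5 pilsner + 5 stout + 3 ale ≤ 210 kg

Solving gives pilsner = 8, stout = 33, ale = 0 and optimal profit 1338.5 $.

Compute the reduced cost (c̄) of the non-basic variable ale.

-2

At the optimum: bottling uses 74 of 74 (binding); malt uses 139 of 139 (binding); hops uses 205 of 210 (slack = 5).
Slack constraints have shadow price 0 (complementary slackness).
The binding rows give the dual system: 1·y_bottling + 5·y_malt = 41.5 and 2·y_bottling + 3·y_malt = 30.5.
Solving: y_bottling = 4, y_malt = 7.5.
Reduced cost of ale: c₃ − yᵀa₃ = 32 − (4·1 + 7.5·4) = 32 − 34 = -2.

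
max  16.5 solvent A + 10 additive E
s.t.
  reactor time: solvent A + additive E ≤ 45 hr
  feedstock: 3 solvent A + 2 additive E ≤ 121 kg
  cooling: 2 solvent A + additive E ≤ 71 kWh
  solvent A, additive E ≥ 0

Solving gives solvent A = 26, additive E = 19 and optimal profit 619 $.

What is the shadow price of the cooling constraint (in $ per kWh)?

Binding: reactor time and cooling. Non-binding: feedstock (5 unused).
By complementary slackness, y = 0 for the non-binding constraint.
From A_Bᵀ y = c: 1·y_reactor time + 2·y_cooling = 16.5; 1·y_reactor time + 1·y_cooling = 10.
Solving: y_reactor time = 3.5, y_cooling = 6.5.
Shadow price of cooling = 6.5.

6.5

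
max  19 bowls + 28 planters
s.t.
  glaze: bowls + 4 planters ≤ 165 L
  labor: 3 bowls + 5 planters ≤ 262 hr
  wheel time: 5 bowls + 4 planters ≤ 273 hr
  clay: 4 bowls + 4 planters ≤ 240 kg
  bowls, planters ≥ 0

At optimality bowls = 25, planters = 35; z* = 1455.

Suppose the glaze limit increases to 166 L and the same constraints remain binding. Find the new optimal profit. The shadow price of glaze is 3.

1458

Δb = 1, so new z* = 1455 + (3)·(1) = 1455 + 3 = 1458.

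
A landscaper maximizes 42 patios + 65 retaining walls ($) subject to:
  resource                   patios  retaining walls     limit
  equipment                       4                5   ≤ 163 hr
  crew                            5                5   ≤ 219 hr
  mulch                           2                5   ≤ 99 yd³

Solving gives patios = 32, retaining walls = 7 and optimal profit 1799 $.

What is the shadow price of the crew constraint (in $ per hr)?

Binding: equipment and mulch. Non-binding: crew (24 unused).
By complementary slackness, y = 0 for the non-binding constraint.
The binding rows give the dual system: 4·y_equipment + 2·y_mulch = 42 and 5·y_equipment + 5·y_mulch = 65.
This yields shadow prices y_equipment = 8, y_mulch = 5.
Shadow price of crew = 0.

0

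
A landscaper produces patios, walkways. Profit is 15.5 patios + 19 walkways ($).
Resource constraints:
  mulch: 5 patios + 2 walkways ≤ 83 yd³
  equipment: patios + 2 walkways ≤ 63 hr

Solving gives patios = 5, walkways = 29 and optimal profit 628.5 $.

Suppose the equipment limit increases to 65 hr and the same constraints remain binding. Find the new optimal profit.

Both mulch and equipment are binding at x*.
Dual feasibility on the basic columns requires 5·y_mulch + 1·y_equipment = 15.5, 2·y_mulch + 2·y_equipment = 19.
Solving: y_mulch = 1.5, y_equipment = 8.
Δz = y_equipment·Δb = 8 × (2) = 16, so new z* = 628.5 + 16 = 644.5.

644.5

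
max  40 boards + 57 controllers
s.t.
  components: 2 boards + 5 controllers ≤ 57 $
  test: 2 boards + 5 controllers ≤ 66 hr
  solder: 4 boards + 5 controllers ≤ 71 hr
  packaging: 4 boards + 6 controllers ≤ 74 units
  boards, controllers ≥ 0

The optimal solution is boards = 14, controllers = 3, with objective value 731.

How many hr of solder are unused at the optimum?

0

solder used = 4·14 + 5·3 = 71; slack = 71 − 71 = 0.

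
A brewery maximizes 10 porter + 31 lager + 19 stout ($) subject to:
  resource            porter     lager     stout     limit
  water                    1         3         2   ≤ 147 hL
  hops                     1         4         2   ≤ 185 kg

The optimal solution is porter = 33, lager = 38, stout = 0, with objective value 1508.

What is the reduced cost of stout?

Check each constraint at x*: water 147/147 (tight); hops 185/185 (tight).
From A_Bᵀ y = c: 1·y_water + 1·y_hops = 10; 3·y_water + 4·y_hops = 31.
This yields shadow prices y_water = 9, y_hops = 1.
Reduced cost of stout: c₃ − yᵀa₃ = 19 − (9·2 + 1·2) = 19 − 20 = -1.

-1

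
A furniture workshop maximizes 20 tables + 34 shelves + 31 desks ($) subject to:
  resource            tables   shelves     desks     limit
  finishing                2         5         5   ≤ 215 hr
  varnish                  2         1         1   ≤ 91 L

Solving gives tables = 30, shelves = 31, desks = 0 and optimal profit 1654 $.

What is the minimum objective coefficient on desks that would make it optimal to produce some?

34

Check each constraint at x*: finishing 215/215 (tight); varnish 91/91 (tight).
The binding rows give the dual system: 2·y_finishing + 2·y_varnish = 20 and 5·y_finishing + 1·y_varnish = 34.
→ y_finishing = 6 and y_varnish = 4.
desks enters the basis when its profit ≥ yᵀa₃ = 6·5 + 4·1 = 34.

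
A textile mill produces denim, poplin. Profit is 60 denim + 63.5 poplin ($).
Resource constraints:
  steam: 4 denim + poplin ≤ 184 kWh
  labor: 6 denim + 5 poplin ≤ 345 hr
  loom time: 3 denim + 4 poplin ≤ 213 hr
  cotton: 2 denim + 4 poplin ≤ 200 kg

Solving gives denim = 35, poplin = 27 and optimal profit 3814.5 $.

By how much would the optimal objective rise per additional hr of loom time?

Binding: labor and loom time. Non-binding: steam (17 unused), cotton (22 unused).
Slack constraints have shadow price 0 (complementary slackness).
Dual feasibility on the basic columns requires 6·y_labor + 3·y_loom time = 60, 5·y_labor + 4·y_loom time = 63.5.
Solving: y_labor = 5.5, y_loom time = 9.
Shadow price of loom time = 9.

9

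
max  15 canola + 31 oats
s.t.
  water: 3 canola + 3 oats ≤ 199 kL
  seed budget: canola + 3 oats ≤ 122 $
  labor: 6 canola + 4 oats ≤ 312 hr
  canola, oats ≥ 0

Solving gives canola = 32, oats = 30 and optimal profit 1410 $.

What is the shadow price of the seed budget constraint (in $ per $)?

At the optimum: water uses 186 of 199 (slack = 13); seed budget uses 122 of 122 (binding); labor uses 312 of 312 (binding).
By complementary slackness, y = 0 for the non-binding constraint.
From A_Bᵀ y = c: 1·y_seed budget + 6·y_labor = 15; 3·y_seed budget + 4·y_labor = 31.
This yields shadow prices y_seed budget = 9, y_labor = 1.
Shadow price of seed budget = 9.

9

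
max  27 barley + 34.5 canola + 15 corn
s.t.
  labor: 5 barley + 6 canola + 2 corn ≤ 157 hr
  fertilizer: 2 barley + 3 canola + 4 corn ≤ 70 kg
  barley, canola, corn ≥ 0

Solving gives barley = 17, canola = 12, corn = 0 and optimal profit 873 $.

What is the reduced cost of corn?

At the optimum: labor uses 157 of 157 (binding); fertilizer uses 70 of 70 (binding).
The binding rows give the dual system: 5·y_labor + 2·y_fertilizer = 27 and 6·y_labor + 3·y_fertilizer = 34.5.
Solving: y_labor = 4, y_fertilizer = 3.5.
Reduced cost of corn: c₃ − yᵀa₃ = 15 − (4·2 + 3.5·4) = 15 − 22 = -7.

-7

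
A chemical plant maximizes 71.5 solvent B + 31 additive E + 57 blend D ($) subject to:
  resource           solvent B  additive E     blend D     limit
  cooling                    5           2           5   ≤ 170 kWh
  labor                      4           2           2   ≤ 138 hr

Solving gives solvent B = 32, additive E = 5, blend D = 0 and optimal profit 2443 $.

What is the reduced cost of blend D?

At the optimum: cooling uses 170 of 170 (binding); labor uses 138 of 138 (binding).
From A_Bᵀ y = c: 5·y_cooling + 4·y_labor = 71.5; 2·y_cooling + 2·y_labor = 31.
This yields shadow prices y_cooling = 9.5, y_labor = 6.
Reduced cost of blend D: c₃ − yᵀa₃ = 57 − (9.5·5 + 6·2) = 57 − 59.5 = -2.5.

-2.5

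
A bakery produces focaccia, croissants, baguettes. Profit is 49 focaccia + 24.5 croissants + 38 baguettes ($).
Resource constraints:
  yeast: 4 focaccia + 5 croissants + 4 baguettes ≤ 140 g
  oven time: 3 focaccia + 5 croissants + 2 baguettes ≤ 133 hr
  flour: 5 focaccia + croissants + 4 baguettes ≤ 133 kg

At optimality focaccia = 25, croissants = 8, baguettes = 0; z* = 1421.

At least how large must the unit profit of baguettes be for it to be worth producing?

Binding: yeast and flour. Non-binding: oven time (18 unused).
Slack constraints have shadow price 0 (complementary slackness).
Dual feasibility on the basic columns requires 4·y_yeast + 5·y_flour = 49, 5·y_yeast + 1·y_flour = 24.5.
This yields shadow prices y_yeast = 3.5, y_flour = 7.
baguettes enters the basis when its profit ≥ yᵀa₃ = 3.5·4 + 7·4 = 42.

42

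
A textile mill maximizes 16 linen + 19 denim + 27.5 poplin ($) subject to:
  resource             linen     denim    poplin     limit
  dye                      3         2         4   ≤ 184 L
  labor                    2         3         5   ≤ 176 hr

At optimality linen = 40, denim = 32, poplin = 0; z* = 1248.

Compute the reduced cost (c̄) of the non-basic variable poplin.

-5.5

At the optimum: dye uses 184 of 184 (binding); labor uses 176 of 176 (binding).
The binding rows give the dual system: 3·y_dye + 2·y_labor = 16 and 2·y_dye + 3·y_labor = 19.
→ y_dye = 2 and y_labor = 5.
Reduced cost of poplin: c₃ − yᵀa₃ = 27.5 − (2·4 + 5·5) = 27.5 − 33 = -5.5.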